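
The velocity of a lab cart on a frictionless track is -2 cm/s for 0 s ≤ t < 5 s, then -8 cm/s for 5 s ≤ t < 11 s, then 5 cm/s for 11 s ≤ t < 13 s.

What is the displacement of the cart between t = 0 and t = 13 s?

-48 cm

Net displacement equals the area under the velocity-time graph (areas below the axis count negative).
0–5 s: -2 × 5 = -10 cm
5–11 s: -8 × 6 = -48 cm
11–13 s: 5 × 2 = 10 cm
Net displacement = -48 cm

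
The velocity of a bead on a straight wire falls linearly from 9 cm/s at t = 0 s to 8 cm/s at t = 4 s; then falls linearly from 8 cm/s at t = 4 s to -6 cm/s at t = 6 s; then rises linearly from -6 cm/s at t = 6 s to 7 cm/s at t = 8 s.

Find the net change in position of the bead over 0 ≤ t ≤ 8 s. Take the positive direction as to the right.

Net displacement equals the area under the velocity-time graph (areas below the axis count negative).
0–4 s: ½(9 + 8)(4) = 34 cm
4–6 s: ½(8 + -6)(2) = 2 cm
6–8 s: ½(-6 + 7)(2) = 1 cm
Net displacement = 37 cm

37 cm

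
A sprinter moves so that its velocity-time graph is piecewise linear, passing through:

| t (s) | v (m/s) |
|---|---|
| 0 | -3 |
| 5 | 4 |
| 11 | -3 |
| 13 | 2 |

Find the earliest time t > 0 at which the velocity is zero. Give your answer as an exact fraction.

t = 15/7 s

v changes sign on 0–5 s (from -3 to 4); the graph is linear there, so v = 0 at t = 0 + (3)·(5 − 0)/(4 − -3) = 15/7 s.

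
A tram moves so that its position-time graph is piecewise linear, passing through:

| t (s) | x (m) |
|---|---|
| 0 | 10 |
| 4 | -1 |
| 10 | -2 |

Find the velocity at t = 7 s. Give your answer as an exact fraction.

Velocity is the slope of the x-t graph on 4–10 s: (-2 − -1)/(10 − 4) = -1/6 m/s.

-1/6 m/s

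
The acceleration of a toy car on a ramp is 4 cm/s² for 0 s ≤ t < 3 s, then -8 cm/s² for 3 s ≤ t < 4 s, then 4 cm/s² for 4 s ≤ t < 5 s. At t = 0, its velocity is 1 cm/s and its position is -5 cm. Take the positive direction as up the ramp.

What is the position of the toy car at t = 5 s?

32 cm

On each constant-a segment, Δv = aΔt and Δx = v₀Δt + ½aΔt²; chain segment to segment.
0–3 s: v starts 1 cm/s; Δx = 1·3 + ½·4·3² = 21 cm; v ends 13 cm/s.
3–4 s: v starts 13 cm/s; Δx = 13·1 + ½·-8·1² = 9 cm; v ends 5 cm/s.
4–5 s: v starts 5 cm/s; Δx = 5·1 + ½·4·1² = 7 cm; v ends 9 cm/s.
x(5) = -5 + Σ Δx = 32 cm.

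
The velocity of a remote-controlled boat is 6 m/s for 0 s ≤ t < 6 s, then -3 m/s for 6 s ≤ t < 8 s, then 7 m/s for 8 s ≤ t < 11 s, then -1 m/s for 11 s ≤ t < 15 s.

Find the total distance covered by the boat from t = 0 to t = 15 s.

Total distance travelled is ∫|v| dt — sum the magnitudes of each area piece.
0–6 s: |6| × 6 = 36 m
6–8 s: |-3| × 2 = 6 m
8–11 s: |7| × 3 = 21 m
11–15 s: |-1| × 4 = 4 m
Total distance = 67 m

67 m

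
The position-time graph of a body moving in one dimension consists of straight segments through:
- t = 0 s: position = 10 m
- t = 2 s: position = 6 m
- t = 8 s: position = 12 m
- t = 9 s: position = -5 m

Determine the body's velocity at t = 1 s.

-2 m/s

Velocity is the slope of the x-t graph on 0–2 s: (6 − 10)/(2 − 0) = -2 m/s.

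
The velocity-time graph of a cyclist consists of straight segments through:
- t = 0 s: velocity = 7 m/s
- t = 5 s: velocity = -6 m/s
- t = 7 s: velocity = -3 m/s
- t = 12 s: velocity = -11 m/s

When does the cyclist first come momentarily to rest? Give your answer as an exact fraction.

t = 35/13 s

v changes sign on 0–5 s (from 7 to -6); the graph is linear there, so v = 0 at t = 0 + (-7)·(5 − 0)/(-6 − 7) = 35/13 s.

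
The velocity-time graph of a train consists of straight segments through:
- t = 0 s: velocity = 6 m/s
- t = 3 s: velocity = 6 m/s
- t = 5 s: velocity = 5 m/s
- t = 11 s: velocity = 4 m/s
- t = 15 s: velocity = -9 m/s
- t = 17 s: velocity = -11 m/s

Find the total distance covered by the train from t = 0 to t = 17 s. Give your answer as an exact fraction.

Distance (not displacement) is the total path length: add the absolute areas under v-t.
0–3 s: |6| × 3 = 18 m
3–5 s: |½(6 + 5)(2)| = 11 m
5–11 s: |½(5 + 4)(6)| = 27 m
11–15 s: v = 0 at t = 159/13 s; triangle areas 32/13 + 162/13 = 194/13 m
15–17 s: |½(-9 + -11)(2)| = 20 m
Total distance = 1182/13 m

1182/13 m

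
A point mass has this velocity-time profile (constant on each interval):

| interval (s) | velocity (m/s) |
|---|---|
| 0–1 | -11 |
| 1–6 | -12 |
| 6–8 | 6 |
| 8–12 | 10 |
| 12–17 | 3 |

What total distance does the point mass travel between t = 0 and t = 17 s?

Distance (not displacement) is the total path length: add the absolute areas under v-t.
0–1 s: |-11| × 1 = 11 m
1–6 s: |-12| × 5 = 60 m
6–8 s: |6| × 2 = 12 m
8–12 s: |10| × 4 = 40 m
12–17 s: |3| × 5 = 15 m
Total distance = 138 m

138 m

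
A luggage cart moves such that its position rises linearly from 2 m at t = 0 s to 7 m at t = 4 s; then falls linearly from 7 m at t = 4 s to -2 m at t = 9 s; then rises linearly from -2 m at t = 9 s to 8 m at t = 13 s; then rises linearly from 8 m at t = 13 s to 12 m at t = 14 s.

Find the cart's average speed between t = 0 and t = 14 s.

Average speed = (total path length)/(elapsed time); on a piecewise-linear x-t graph the path length is Σ|Δx|.
0–4 s: |Δx| = |7 − 2| = 5 m
4–9 s: |Δx| = |-2 − 7| = 9 m
9–13 s: |Δx| = |8 − -2| = 10 m
13–14 s: |Δx| = |12 − 8| = 4 m
Total path = 28 m; average speed = 28/14 = 2 m/s.

2 m/s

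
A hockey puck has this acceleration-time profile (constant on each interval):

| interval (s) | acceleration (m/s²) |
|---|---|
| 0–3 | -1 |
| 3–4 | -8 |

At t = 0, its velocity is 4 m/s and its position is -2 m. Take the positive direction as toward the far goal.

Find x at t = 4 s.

On each constant-a segment, Δv = aΔt and Δx = v₀Δt + ½aΔt²; chain segment to segment.
0–3 s: v starts 4 m/s; Δx = 4·3 + ½·-1·3² = 7.5 m; v ends 1 m/s.
3–4 s: v starts 1 m/s; Δx = 1·1 + ½·-8·1² = -3 m; v ends -7 m/s.
x(4) = -2 + Σ Δx = 2.5 m.

2.5 m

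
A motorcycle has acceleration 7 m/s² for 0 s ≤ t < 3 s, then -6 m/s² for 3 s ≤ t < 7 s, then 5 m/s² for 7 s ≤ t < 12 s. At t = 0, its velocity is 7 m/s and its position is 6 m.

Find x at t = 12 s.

On each constant-a segment, Δv = aΔt and Δx = v₀Δt + ½aΔt²; chain segment to segment.
0–3 s: v starts 7 m/s; Δx = 7·3 + ½·7·3² = 52.5 m; v ends 28 m/s.
3–7 s: v starts 28 m/s; Δx = 28·4 + ½·-6·4² = 64 m; v ends 4 m/s.
7–12 s: v starts 4 m/s; Δx = 4·5 + ½·5·5² = 82.5 m; v ends 29 m/s.
x(12) = 6 + Σ Δx = 205 m.

205 m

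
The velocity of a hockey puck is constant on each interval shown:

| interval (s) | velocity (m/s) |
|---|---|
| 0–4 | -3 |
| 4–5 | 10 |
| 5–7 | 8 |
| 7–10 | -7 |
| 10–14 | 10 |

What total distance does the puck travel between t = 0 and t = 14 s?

99 m

Total distance travelled is ∫|v| dt — sum the magnitudes of each area piece.
0–4 s: |-3| × 4 = 12 m
4–5 s: |10| × 1 = 10 m
5–7 s: |8| × 2 = 16 m
7–10 s: |-7| × 3 = 21 m
10–14 s: |10| × 4 = 40 m
Total distance = 99 m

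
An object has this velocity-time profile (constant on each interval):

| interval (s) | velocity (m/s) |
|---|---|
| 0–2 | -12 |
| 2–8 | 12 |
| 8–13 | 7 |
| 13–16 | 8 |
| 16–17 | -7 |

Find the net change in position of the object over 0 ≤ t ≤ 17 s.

Net displacement equals the area under the velocity-time graph (areas below the axis count negative).
0–2 s: -12 × 2 = -24 m
2–8 s: 12 × 6 = 72 m
8–13 s: 7 × 5 = 35 m
13–16 s: 8 × 3 = 24 m
16–17 s: -7 × 1 = -7 m
Net displacement = 100 m

100 m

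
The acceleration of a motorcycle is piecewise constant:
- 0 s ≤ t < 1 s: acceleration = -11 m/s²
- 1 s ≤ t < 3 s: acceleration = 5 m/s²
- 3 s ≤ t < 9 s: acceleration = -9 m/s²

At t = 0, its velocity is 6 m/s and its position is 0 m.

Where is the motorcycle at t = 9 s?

On each constant-a segment, Δv = aΔt and Δx = v₀Δt + ½aΔt²; chain segment to segment.
0–1 s: v starts 6 m/s; Δx = 6·1 + ½·-11·1² = 0.5 m; v ends -5 m/s.
1–3 s: v starts -5 m/s; Δx = -5·2 + ½·5·2² = 0 m; v ends 5 m/s.
3–9 s: v starts 5 m/s; Δx = 5·6 + ½·-9·6² = -132 m; v ends -49 m/s.
x(9) = 0 + Σ Δx = -131.5 m.

-131.5 m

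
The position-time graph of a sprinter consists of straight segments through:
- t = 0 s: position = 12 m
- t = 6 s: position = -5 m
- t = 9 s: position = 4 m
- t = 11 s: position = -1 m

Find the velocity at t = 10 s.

-2.5 m/s

Velocity is the slope of the x-t graph on 9–11 s: (-1 − 4)/(11 − 9) = -2.5 m/s.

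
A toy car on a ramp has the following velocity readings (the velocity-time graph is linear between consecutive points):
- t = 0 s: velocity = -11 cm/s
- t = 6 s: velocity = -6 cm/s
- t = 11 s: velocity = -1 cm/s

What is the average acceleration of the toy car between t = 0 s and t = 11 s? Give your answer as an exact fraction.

Average acceleration = Δv/Δt = (-1 − -11)/(11 − 0) = 10/11 cm/s².

10/11 cm/s²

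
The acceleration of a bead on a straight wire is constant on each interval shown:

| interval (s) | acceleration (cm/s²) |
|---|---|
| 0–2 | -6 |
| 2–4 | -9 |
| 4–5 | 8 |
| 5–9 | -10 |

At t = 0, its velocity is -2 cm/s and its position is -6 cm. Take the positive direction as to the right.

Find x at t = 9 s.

On each constant-a segment, Δv = aΔt and Δx = v₀Δt + ½aΔt²; chain segment to segment.
0–2 s: v starts -2 cm/s; Δx = -2·2 + ½·-6·2² = -16 cm; v ends -14 cm/s.
2–4 s: v starts -14 cm/s; Δx = -14·2 + ½·-9·2² = -46 cm; v ends -32 cm/s.
4–5 s: v starts -32 cm/s; Δx = -32·1 + ½·8·1² = -28 cm; v ends -24 cm/s.
5–9 s: v starts -24 cm/s; Δx = -24·4 + ½·-10·4² = -176 cm; v ends -64 cm/s.
x(9) = -6 + Σ Δx = -272 cm.

-272 cm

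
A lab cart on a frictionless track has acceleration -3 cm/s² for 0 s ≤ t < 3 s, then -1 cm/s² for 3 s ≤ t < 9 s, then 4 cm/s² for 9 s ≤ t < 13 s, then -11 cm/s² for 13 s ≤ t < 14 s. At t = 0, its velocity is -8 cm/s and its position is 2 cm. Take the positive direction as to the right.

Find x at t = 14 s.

On each constant-a segment, Δv = aΔt and Δx = v₀Δt + ½aΔt²; chain segment to segment.
0–3 s: v starts -8 cm/s; Δx = -8·3 + ½·-3·3² = -37.5 cm; v ends -17 cm/s.
3–9 s: v starts -17 cm/s; Δx = -17·6 + ½·-1·6² = -120 cm; v ends -23 cm/s.
9–13 s: v starts -23 cm/s; Δx = -23·4 + ½·4·4² = -60 cm; v ends -7 cm/s.
13–14 s: v starts -7 cm/s; Δx = -7·1 + ½·-11·1² = -12.5 cm; v ends -18 cm/s.
x(14) = 2 + Σ Δx = -228 cm.

-228 cm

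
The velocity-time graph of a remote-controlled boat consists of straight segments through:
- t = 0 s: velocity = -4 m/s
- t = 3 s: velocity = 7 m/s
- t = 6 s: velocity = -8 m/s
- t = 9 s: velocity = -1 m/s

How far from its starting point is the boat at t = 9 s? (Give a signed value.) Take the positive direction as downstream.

-10.5 m

Displacement is the signed area under the v-t curve.
0–3 s: ½(-4 + 7)(3) = 4.5 m
3–6 s: ½(7 + -8)(3) = -1.5 m
6–9 s: ½(-8 + -1)(3) = -13.5 m
Net displacement = -10.5 m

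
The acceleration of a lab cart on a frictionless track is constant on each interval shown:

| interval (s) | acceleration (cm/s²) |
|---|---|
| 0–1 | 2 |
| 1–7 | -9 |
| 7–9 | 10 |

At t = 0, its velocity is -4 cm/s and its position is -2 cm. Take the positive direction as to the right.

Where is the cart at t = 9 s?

-271 cm

On each constant-a segment, Δv = aΔt and Δx = v₀Δt + ½aΔt²; chain segment to segment.
0–1 s: v starts -4 cm/s; Δx = -4·1 + ½·2·1² = -3 cm; v ends -2 cm/s.
1–7 s: v starts -2 cm/s; Δx = -2·6 + ½·-9·6² = -174 cm; v ends -56 cm/s.
7–9 s: v starts -56 cm/s; Δx = -56·2 + ½·10·2² = -92 cm; v ends -36 cm/s.
x(9) = -2 + Σ Δx = -271 cm.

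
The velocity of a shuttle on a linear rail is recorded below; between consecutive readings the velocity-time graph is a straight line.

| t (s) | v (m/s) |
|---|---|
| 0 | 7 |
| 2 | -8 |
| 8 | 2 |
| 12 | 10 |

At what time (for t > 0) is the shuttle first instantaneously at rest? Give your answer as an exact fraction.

v changes sign on 0–2 s (from 7 to -8); the graph is linear there, so v = 0 at t = 0 + (-7)·(2 − 0)/(-8 − 7) = 14/15 s.

t = 14/15 s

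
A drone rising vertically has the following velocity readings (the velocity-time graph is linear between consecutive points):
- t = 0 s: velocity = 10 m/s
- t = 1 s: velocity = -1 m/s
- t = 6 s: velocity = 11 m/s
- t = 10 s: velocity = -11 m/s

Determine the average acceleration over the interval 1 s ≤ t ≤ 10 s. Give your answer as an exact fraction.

-10/9 m/s²

Average acceleration = Δv/Δt = (-11 − -1)/(10 − 1) = -10/9 m/s².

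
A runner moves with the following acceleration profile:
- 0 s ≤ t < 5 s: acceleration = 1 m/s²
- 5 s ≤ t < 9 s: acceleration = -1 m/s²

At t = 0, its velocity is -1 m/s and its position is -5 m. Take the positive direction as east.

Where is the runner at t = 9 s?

10.5 m

On each constant-a segment, Δv = aΔt and Δx = v₀Δt + ½aΔt²; chain segment to segment.
0–5 s: v starts -1 m/s; Δx = -1·5 + ½·1·5² = 7.5 m; v ends 4 m/s.
5–9 s: v starts 4 m/s; Δx = 4·4 + ½·-1·4² = 8 m; v ends 0 m/s.
x(9) = -5 + Σ Δx = 10.5 m.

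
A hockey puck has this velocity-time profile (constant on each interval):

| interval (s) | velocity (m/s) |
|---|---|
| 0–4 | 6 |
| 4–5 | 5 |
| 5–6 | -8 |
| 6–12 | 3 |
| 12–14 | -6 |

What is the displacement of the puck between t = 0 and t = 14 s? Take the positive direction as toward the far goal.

Displacement is the signed area under the v-t curve.
0–4 s: 6 × 4 = 24 m
4–5 s: 5 × 1 = 5 m
5–6 s: -8 × 1 = -8 m
6–12 s: 3 × 6 = 18 m
12–14 s: -6 × 2 = -12 m
Net displacement = 27 m

27 m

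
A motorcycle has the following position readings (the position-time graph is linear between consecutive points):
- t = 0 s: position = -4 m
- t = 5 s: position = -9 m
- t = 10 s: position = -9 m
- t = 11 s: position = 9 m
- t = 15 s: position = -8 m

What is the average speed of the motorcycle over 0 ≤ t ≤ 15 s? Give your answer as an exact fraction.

8/3 m/s

Average speed = (total path length)/(elapsed time); on a piecewise-linear x-t graph the path length is Σ|Δx|.
0–5 s: |Δx| = |-9 − -4| = 5 m
5–10 s: |Δx| = |-9 − -9| = 0 m
10–11 s: |Δx| = |9 − -9| = 18 m
11–15 s: |Δx| = |-8 − 9| = 17 m
Total path = 40 m; average speed = 40/15 = 8/3 m/s.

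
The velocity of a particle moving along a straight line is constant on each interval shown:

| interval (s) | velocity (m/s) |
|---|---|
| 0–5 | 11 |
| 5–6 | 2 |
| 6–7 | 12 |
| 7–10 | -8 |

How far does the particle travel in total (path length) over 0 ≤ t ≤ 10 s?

93 m

Total distance travelled is ∫|v| dt — sum the magnitudes of each area piece.
0–5 s: |11| × 5 = 55 m
5–6 s: |2| × 1 = 2 m
6–7 s: |12| × 1 = 12 m
7–10 s: |-8| × 3 = 24 m
Total distance = 93 m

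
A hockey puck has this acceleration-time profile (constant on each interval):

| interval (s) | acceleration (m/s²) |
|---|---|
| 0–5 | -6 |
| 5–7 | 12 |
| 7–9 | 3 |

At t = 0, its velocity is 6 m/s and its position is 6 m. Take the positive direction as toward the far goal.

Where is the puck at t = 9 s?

On each constant-a segment, Δv = aΔt and Δx = v₀Δt + ½aΔt²; chain segment to segment.
0–5 s: v starts 6 m/s; Δx = 6·5 + ½·-6·5² = -45 m; v ends -24 m/s.
5–7 s: v starts -24 m/s; Δx = -24·2 + ½·12·2² = -24 m; v ends 0 m/s.
7–9 s: v starts 0 m/s; Δx = 0·2 + ½·3·2² = 6 m; v ends 6 m/s.
x(9) = 6 + Σ Δx = -57 m.

-57 m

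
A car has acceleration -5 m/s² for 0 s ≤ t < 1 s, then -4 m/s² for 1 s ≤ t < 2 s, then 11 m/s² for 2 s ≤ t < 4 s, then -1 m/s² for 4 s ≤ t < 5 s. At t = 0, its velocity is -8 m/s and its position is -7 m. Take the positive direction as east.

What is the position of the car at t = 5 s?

-40 m

On each constant-a segment, Δv = aΔt and Δx = v₀Δt + ½aΔt²; chain segment to segment.
0–1 s: v starts -8 m/s; Δx = -8·1 + ½·-5·1² = -10.5 m; v ends -13 m/s.
1–2 s: v starts -13 m/s; Δx = -13·1 + ½·-4·1² = -15 m; v ends -17 m/s.
2–4 s: v starts -17 m/s; Δx = -17·2 + ½·11·2² = -12 m; v ends 5 m/s.
4–5 s: v starts 5 m/s; Δx = 5·1 + ½·-1·1² = 4.5 m; v ends 4 m/s.
x(5) = -7 + Σ Δx = -40 m.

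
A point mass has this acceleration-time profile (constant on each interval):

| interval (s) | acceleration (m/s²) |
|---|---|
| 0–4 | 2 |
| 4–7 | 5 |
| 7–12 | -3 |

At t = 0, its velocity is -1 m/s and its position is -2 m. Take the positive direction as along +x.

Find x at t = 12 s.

126 m

On each constant-a segment, Δv = aΔt and Δx = v₀Δt + ½aΔt²; chain segment to segment.
0–4 s: v starts -1 m/s; Δx = -1·4 + ½·2·4² = 12 m; v ends 7 m/s.
4–7 s: v starts 7 m/s; Δx = 7·3 + ½·5·3² = 43.5 m; v ends 22 m/s.
7–12 s: v starts 22 m/s; Δx = 22·5 + ½·-3·5² = 72.5 m; v ends 7 m/s.
x(12) = -2 + Σ Δx = 126 m.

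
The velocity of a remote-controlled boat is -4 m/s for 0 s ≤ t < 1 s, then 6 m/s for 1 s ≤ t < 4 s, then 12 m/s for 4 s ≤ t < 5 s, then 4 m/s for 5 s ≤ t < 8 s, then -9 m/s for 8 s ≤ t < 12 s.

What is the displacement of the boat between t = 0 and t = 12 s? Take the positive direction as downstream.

Net displacement equals the area under the velocity-time graph (areas below the axis count negative).
0–1 s: -4 × 1 = -4 m
1–4 s: 6 × 3 = 18 m
4–5 s: 12 × 1 = 12 m
5–8 s: 4 × 3 = 12 m
8–12 s: -9 × 4 = -36 m
Net displacement = 2 m

2 m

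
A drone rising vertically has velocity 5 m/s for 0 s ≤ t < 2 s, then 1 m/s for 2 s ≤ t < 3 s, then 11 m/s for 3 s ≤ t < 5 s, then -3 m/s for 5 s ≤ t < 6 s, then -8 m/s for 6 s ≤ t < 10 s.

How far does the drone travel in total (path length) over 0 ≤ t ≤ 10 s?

Distance (not displacement) is the total path length: add the absolute areas under v-t.
0–2 s: |5| × 2 = 10 m
2–3 s: |1| × 1 = 1 m
3–5 s: |11| × 2 = 22 m
5–6 s: |-3| × 1 = 3 m
6–10 s: |-8| × 4 = 32 m
Total distance = 68 m

68 m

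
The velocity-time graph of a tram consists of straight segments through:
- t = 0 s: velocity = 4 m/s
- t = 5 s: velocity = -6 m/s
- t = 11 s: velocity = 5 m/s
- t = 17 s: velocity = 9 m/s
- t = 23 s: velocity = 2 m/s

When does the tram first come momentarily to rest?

t = 2 s

v changes sign on 0–5 s (from 4 to -6); the graph is linear there, so v = 0 at t = 0 + (-4)·(5 − 0)/(-6 − 4) = 2 s.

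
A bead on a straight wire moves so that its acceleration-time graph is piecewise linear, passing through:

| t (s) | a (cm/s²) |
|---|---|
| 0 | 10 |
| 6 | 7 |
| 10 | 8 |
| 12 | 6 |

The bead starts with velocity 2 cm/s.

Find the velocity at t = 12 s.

Δv equals the area under the a-t graph; then v = v₀ + Δv.
0–6 s: ½(10 + 7)(6) = 51 cm/s
6–10 s: ½(7 + 8)(4) = 30 cm/s
10–12 s: ½(8 + 6)(2) = 14 cm/s
Δv = 95 cm/s, so v(12) = 2 + (95) = 97 cm/s.

97 cm/s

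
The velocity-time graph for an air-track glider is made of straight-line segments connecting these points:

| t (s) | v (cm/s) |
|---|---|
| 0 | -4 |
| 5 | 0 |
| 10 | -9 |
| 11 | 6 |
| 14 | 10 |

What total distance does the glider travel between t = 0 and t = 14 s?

60.4 cm

Distance (not displacement) is the total path length: add the absolute areas under v-t.
0–5 s: |½(-4 + 0)(5)| = 10 cm
5–10 s: |½(0 + -9)(5)| = 22.5 cm
10–11 s: v = 0 at t = 10.6 s; triangle areas 2.7 + 1.2 = 3.9 cm
11–14 s: |½(6 + 10)(3)| = 24 cm
Total distance = 60.4 cm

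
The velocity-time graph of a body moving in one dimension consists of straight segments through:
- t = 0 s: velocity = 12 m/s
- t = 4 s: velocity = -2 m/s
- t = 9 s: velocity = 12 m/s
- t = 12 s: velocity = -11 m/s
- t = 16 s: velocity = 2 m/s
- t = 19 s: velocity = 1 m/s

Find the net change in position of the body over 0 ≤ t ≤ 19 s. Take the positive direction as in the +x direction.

Net displacement equals the area under the velocity-time graph (areas below the axis count negative).
0–4 s: ½(12 + -2)(4) = 20 m
4–9 s: ½(-2 + 12)(5) = 25 m
9–12 s: ½(12 + -11)(3) = 1.5 m
12–16 s: ½(-11 + 2)(4) = -18 m
16–19 s: ½(2 + 1)(3) = 4.5 m
Net displacement = 33 m

33 m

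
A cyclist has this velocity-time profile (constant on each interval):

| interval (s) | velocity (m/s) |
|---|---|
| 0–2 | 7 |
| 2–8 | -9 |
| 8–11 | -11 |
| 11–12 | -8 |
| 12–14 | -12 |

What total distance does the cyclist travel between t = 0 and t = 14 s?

Total distance travelled is ∫|v| dt — sum the magnitudes of each area piece.
0–2 s: |7| × 2 = 14 m
2–8 s: |-9| × 6 = 54 m
8–11 s: |-11| × 3 = 33 m
11–12 s: |-8| × 1 = 8 m
12–14 s: |-12| × 2 = 24 m
Total distance = 133 m

133 m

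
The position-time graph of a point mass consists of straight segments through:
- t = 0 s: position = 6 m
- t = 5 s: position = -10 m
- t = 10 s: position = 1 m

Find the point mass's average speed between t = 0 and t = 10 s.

2.7 m/s

Average speed = (total path length)/(elapsed time); on a piecewise-linear x-t graph the path length is Σ|Δx|.
0–5 s: |Δx| = |-10 − 6| = 16 m
5–10 s: |Δx| = |1 − -10| = 11 m
Total path = 27 m; average speed = 27/10 = 2.7 m/s.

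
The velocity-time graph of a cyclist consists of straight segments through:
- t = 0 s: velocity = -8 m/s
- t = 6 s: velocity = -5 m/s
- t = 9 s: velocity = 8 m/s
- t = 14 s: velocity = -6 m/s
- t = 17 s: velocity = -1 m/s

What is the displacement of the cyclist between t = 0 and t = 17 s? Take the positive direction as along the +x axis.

-40 m

Net displacement equals the area under the velocity-time graph (areas below the axis count negative).
0–6 s: ½(-8 + -5)(6) = -39 m
6–9 s: ½(-5 + 8)(3) = 4.5 m
9–14 s: ½(8 + -6)(5) = 5 m
14–17 s: ½(-6 + -1)(3) = -10.5 m
Net displacement = -40 m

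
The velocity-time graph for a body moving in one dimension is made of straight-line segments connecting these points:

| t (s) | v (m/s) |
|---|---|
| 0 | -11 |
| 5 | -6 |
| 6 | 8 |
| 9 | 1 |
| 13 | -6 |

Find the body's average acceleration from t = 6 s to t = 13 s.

-2 m/s²

Average acceleration = Δv/Δt = (-6 − 8)/(13 − 6) = -2 m/s².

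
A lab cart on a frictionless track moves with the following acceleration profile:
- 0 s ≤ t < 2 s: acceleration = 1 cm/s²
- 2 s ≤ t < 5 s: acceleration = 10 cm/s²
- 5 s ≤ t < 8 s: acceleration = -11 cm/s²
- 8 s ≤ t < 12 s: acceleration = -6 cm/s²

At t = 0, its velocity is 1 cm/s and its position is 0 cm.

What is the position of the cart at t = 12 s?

On each constant-a segment, Δv = aΔt and Δx = v₀Δt + ½aΔt²; chain segment to segment.
0–2 s: v starts 1 cm/s; Δx = 1·2 + ½·1·2² = 4 cm; v ends 3 cm/s.
2–5 s: v starts 3 cm/s; Δx = 3·3 + ½·10·3² = 54 cm; v ends 33 cm/s.
5–8 s: v starts 33 cm/s; Δx = 33·3 + ½·-11·3² = 49.5 cm; v ends 0 cm/s.
8–12 s: v starts 0 cm/s; Δx = 0·4 + ½·-6·4² = -48 cm; v ends -24 cm/s.
x(12) = 0 + Σ Δx = 59.5 cm.

59.5 cm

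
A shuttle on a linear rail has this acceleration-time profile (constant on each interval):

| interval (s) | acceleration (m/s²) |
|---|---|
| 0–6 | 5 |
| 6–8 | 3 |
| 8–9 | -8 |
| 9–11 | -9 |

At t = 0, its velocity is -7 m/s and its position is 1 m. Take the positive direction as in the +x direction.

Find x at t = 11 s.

150 m

On each constant-a segment, Δv = aΔt and Δx = v₀Δt + ½aΔt²; chain segment to segment.
0–6 s: v starts -7 m/s; Δx = -7·6 + ½·5·6² = 48 m; v ends 23 m/s.
6–8 s: v starts 23 m/s; Δx = 23·2 + ½·3·2² = 52 m; v ends 29 m/s.
8–9 s: v starts 29 m/s; Δx = 29·1 + ½·-8·1² = 25 m; v ends 21 m/s.
9–11 s: v starts 21 m/s; Δx = 21·2 + ½·-9·2² = 24 m; v ends 3 m/s.
x(11) = 1 + Σ Δx = 150 m.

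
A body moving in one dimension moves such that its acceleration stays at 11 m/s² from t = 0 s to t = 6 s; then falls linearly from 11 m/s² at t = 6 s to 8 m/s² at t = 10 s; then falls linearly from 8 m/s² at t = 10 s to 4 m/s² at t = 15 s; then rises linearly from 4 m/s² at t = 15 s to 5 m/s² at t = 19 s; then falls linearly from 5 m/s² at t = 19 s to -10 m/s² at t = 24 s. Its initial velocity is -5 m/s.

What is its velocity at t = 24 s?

Δv equals the area under the a-t graph; then v = v₀ + Δv.
0–6 s: 11 × 6 = 66 m/s
6–10 s: ½(11 + 8)(4) = 38 m/s
10–15 s: ½(8 + 4)(5) = 30 m/s
15–19 s: ½(4 + 5)(4) = 18 m/s
19–24 s: ½(5 + -10)(5) = -12.5 m/s
Δv = 139.5 m/s, so v(24) = -5 + (139.5) = 134.5 m/s.

134.5 m/s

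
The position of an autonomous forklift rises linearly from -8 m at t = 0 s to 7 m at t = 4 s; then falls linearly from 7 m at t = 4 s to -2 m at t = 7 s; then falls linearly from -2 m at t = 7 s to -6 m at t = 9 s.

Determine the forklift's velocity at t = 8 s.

-2 m/s

Velocity is the slope of the x-t graph on 7–9 s: (-6 − -2)/(9 − 7) = -2 m/s.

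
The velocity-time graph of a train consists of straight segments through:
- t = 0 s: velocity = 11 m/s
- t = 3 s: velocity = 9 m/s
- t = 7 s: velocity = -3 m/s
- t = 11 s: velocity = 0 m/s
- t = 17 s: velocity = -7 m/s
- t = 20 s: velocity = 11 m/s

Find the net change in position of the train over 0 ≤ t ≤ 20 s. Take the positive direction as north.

Displacement is the signed area under the v-t curve.
0–3 s: ½(11 + 9)(3) = 30 m
3–7 s: ½(9 + -3)(4) = 12 m
7–11 s: ½(-3 + 0)(4) = -6 m
11–17 s: ½(0 + -7)(6) = -21 m
17–20 s: ½(-7 + 11)(3) = 6 m
Net displacement = 21 m

21 m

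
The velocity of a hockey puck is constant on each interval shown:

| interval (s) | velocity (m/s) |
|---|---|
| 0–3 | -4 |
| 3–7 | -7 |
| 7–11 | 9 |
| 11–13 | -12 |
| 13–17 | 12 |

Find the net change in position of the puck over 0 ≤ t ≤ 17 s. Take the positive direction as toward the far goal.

20 m

Displacement is the signed area under the v-t curve.
0–3 s: -4 × 3 = -12 m
3–7 s: -7 × 4 = -28 m
7–11 s: 9 × 4 = 36 m
11–13 s: -12 × 2 = -24 m
13–17 s: 12 × 4 = 48 m
Net displacement = 20 m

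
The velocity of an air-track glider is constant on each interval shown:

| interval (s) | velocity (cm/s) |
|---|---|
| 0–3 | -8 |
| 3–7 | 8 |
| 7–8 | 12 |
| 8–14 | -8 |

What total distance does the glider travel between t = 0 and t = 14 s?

116 cm

Total distance travelled is ∫|v| dt — sum the magnitudes of each area piece.
0–3 s: |-8| × 3 = 24 cm
3–7 s: |8| × 4 = 32 cm
7–8 s: |12| × 1 = 12 cm
8–14 s: |-8| × 6 = 48 cm
Total distance = 116 cm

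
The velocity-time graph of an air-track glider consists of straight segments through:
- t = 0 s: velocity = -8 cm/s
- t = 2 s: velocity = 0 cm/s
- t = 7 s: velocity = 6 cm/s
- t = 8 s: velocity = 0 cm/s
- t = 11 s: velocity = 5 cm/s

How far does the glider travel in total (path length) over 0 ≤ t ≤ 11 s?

Total distance travelled is ∫|v| dt — sum the magnitudes of each area piece.
0–2 s: |½(-8 + 0)(2)| = 8 cm
2–7 s: |½(0 + 6)(5)| = 15 cm
7–8 s: |½(6 + 0)(1)| = 3 cm
8–11 s: |½(0 + 5)(3)| = 7.5 cm
Total distance = 33.5 cm

33.5 cm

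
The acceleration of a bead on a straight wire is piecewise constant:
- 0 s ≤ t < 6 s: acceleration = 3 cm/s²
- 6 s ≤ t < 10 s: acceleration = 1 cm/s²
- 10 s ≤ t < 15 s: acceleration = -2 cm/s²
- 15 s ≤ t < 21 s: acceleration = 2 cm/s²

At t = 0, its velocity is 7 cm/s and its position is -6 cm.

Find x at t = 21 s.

On each constant-a segment, Δv = aΔt and Δx = v₀Δt + ½aΔt²; chain segment to segment.
0–6 s: v starts 7 cm/s; Δx = 7·6 + ½·3·6² = 96 cm; v ends 25 cm/s.
6–10 s: v starts 25 cm/s; Δx = 25·4 + ½·1·4² = 108 cm; v ends 29 cm/s.
10–15 s: v starts 29 cm/s; Δx = 29·5 + ½·-2·5² = 120 cm; v ends 19 cm/s.
15–21 s: v starts 19 cm/s; Δx = 19·6 + ½·2·6² = 150 cm; v ends 31 cm/s.
x(21) = -6 + Σ Δx = 468 cm.

468 cm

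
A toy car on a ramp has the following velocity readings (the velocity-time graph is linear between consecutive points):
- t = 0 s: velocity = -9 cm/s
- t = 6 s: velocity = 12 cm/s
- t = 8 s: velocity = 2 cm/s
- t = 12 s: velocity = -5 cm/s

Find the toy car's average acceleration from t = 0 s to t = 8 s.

1.375 cm/s²

Average acceleration = Δv/Δt = (2 − -9)/(8 − 0) = 1.375 cm/s².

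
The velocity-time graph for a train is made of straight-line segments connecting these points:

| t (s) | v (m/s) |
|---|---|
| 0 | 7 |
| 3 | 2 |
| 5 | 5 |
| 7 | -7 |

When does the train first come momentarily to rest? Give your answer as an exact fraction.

t = 35/6 s

v changes sign on 5–7 s (from 5 to -7); the graph is linear there, so v = 0 at t = 5 + (-5)·(7 − 5)/(-7 − 5) = 35/6 s.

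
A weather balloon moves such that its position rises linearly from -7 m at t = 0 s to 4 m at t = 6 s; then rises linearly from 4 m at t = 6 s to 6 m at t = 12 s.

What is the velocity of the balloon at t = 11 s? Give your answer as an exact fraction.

Velocity is the slope of the x-t graph on 6–12 s: (6 − 4)/(12 − 6) = 1/3 m/s.

1/3 m/s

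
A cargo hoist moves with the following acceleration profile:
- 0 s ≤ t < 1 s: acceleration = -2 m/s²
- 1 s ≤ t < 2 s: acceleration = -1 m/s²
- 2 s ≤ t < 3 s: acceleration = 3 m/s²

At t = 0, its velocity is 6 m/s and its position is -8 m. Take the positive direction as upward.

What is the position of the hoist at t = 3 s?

On each constant-a segment, Δv = aΔt and Δx = v₀Δt + ½aΔt²; chain segment to segment.
0–1 s: v starts 6 m/s; Δx = 6·1 + ½·-2·1² = 5 m; v ends 4 m/s.
1–2 s: v starts 4 m/s; Δx = 4·1 + ½·-1·1² = 3.5 m; v ends 3 m/s.
2–3 s: v starts 3 m/s; Δx = 3·1 + ½·3·1² = 4.5 m; v ends 6 m/s.
x(3) = -8 + Σ Δx = 5 m.

5 m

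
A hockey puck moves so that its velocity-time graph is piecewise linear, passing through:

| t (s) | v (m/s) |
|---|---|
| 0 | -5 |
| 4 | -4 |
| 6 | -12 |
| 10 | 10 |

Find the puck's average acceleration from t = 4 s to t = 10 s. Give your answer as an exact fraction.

Average acceleration = Δv/Δt = (10 − -4)/(10 − 4) = 7/3 m/s².

7/3 m/s²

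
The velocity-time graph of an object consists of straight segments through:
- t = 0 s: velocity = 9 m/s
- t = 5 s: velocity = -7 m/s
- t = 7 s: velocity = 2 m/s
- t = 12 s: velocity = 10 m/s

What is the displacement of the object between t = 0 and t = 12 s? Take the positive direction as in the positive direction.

Net displacement equals the area under the velocity-time graph (areas below the axis count negative).
0–5 s: ½(9 + -7)(5) = 5 m
5–7 s: ½(-7 + 2)(2) = -5 m
7–12 s: ½(2 + 10)(5) = 30 m
Net displacement = 30 m

30 m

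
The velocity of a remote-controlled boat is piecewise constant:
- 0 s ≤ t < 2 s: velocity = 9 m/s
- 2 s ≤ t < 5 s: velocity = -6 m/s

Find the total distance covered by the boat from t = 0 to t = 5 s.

Distance (not displacement) is the total path length: add the absolute areas under v-t.
0–2 s: |9| × 2 = 18 m
2–5 s: |-6| × 3 = 18 m
Total distance = 36 m

36 m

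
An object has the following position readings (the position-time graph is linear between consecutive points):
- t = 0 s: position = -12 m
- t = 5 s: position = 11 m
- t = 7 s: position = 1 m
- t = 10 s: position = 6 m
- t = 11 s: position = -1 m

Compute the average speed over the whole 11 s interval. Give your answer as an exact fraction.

45/11 m/s

Average speed = (total path length)/(elapsed time); on a piecewise-linear x-t graph the path length is Σ|Δx|.
0–5 s: |Δx| = |11 − -12| = 23 m
5–7 s: |Δx| = |1 − 11| = 10 m
7–10 s: |Δx| = |6 − 1| = 5 m
10–11 s: |Δx| = |-1 − 6| = 7 m
Total path = 45 m; average speed = 45/11 = 45/11 m/s.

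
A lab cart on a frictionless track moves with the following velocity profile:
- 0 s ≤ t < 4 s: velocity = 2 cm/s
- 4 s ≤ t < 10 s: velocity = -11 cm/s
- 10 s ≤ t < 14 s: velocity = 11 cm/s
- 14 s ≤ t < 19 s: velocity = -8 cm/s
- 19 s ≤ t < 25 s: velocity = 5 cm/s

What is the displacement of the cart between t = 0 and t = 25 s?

Net displacement equals the area under the velocity-time graph (areas below the axis count negative).
0–4 s: 2 × 4 = 8 cm
4–10 s: -11 × 6 = -66 cm
10–14 s: 11 × 4 = 44 cm
14–19 s: -8 × 5 = -40 cm
19–25 s: 5 × 6 = 30 cm
Net displacement = -24 cm

-24 cm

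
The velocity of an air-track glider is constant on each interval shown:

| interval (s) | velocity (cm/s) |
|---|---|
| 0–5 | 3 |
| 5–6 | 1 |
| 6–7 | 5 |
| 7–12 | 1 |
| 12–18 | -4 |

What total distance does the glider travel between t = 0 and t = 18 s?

50 cm

Distance (not displacement) is the total path length: add the absolute areas under v-t.
0–5 s: |3| × 5 = 15 cm
5–6 s: |1| × 1 = 1 cm
6–7 s: |5| × 1 = 5 cm
7–12 s: |1| × 5 = 5 cm
12–18 s: |-4| × 6 = 24 cm
Total distance = 50 cm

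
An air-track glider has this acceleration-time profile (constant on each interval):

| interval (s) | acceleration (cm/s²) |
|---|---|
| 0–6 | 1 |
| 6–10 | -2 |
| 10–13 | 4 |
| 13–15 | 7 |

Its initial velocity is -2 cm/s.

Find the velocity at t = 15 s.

22 cm/s

Δv equals the area under the a-t graph; then v = v₀ + Δv.
0–6 s: 1 × 6 = 6 cm/s
6–10 s: -2 × 4 = -8 cm/s
10–13 s: 4 × 3 = 12 cm/s
13–15 s: 7 × 2 = 14 cm/s
Δv = 24 cm/s, so v(15) = -2 + (24) = 22 cm/s.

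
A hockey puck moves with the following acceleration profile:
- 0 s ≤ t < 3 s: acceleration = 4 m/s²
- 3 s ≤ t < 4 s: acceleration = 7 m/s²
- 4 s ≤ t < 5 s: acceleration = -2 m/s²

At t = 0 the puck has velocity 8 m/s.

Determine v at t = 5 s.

25 m/s

Δv equals the area under the a-t graph; then v = v₀ + Δv.
0–3 s: 4 × 3 = 12 m/s
3–4 s: 7 × 1 = 7 m/s
4–5 s: -2 × 1 = -2 m/s
Δv = 17 m/s, so v(5) = 8 + (17) = 25 m/s.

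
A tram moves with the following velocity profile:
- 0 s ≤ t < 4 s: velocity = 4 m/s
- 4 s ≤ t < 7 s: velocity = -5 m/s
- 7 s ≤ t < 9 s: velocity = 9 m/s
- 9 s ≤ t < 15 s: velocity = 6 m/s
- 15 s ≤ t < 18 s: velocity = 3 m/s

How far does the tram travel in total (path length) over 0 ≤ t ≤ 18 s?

Total distance travelled is ∫|v| dt — sum the magnitudes of each area piece.
0–4 s: |4| × 4 = 16 m
4–7 s: |-5| × 3 = 15 m
7–9 s: |9| × 2 = 18 m
9–15 s: |6| × 6 = 36 m
15–18 s: |3| × 3 = 9 m
Total distance = 94 m

94 m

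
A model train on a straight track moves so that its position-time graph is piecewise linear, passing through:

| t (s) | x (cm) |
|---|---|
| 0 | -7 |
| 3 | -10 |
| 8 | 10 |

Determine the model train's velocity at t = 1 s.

Velocity is the slope of the x-t graph on 0–3 s: (-10 − -7)/(3 − 0) = -1 cm/s.

-1 cm/s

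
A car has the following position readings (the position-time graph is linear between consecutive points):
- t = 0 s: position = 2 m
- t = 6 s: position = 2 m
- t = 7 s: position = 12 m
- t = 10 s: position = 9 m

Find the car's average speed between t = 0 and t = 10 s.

Average speed = (total path length)/(elapsed time); on a piecewise-linear x-t graph the path length is Σ|Δx|.
0–6 s: |Δx| = |2 − 2| = 0 m
6–7 s: |Δx| = |12 − 2| = 10 m
7–10 s: |Δx| = |9 − 12| = 3 m
Total path = 13 m; average speed = 13/10 = 1.3 m/s.

1.3 m/s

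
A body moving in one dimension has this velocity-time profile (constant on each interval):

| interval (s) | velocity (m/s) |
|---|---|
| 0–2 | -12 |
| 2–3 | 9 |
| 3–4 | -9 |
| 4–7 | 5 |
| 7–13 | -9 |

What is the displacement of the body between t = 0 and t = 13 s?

Net displacement equals the area under the velocity-time graph (areas below the axis count negative).
0–2 s: -12 × 2 = -24 m
2–3 s: 9 × 1 = 9 m
3–4 s: -9 × 1 = -9 m
4–7 s: 5 × 3 = 15 m
7–13 s: -9 × 6 = -54 m
Net displacement = -63 m

-63 m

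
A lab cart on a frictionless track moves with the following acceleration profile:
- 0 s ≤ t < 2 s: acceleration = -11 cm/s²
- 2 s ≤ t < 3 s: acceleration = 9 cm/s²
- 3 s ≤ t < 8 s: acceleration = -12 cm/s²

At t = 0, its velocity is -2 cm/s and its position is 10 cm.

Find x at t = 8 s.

-260.5 cm

On each constant-a segment, Δv = aΔt and Δx = v₀Δt + ½aΔt²; chain segment to segment.
0–2 s: v starts -2 cm/s; Δx = -2·2 + ½·-11·2² = -26 cm; v ends -24 cm/s.
2–3 s: v starts -24 cm/s; Δx = -24·1 + ½·9·1² = -19.5 cm; v ends -15 cm/s.
3–8 s: v starts -15 cm/s; Δx = -15·5 + ½·-12·5² = -225 cm; v ends -75 cm/s.
x(8) = 10 + Σ Δx = -260.5 cm.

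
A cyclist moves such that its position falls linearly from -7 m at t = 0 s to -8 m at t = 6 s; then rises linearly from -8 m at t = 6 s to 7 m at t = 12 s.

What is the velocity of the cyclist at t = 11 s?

2.5 m/s

Velocity is the slope of the x-t graph on 6–12 s: (7 − -8)/(12 − 6) = 2.5 m/s.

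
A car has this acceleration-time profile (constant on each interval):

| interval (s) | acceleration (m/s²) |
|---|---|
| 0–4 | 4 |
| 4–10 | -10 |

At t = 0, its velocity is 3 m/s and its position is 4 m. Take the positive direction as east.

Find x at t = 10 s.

On each constant-a segment, Δv = aΔt and Δx = v₀Δt + ½aΔt²; chain segment to segment.
0–4 s: v starts 3 m/s; Δx = 3·4 + ½·4·4² = 44 m; v ends 19 m/s.
4–10 s: v starts 19 m/s; Δx = 19·6 + ½·-10·6² = -66 m; v ends -41 m/s.
x(10) = 4 + Σ Δx = -18 m.

-18 m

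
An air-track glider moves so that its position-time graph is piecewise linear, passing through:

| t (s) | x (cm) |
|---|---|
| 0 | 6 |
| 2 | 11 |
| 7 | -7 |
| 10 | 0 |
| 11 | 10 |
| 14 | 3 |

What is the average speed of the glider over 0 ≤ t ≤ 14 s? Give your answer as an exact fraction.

Average speed = (total path length)/(elapsed time); on a piecewise-linear x-t graph the path length is Σ|Δx|.
0–2 s: |Δx| = |11 − 6| = 5 cm
2–7 s: |Δx| = |-7 − 11| = 18 cm
7–10 s: |Δx| = |0 − -7| = 7 cm
10–11 s: |Δx| = |10 − 0| = 10 cm
11–14 s: |Δx| = |3 − 10| = 7 cm
Total path = 47 cm; average speed = 47/14 = 47/14 cm/s.

47/14 cm/s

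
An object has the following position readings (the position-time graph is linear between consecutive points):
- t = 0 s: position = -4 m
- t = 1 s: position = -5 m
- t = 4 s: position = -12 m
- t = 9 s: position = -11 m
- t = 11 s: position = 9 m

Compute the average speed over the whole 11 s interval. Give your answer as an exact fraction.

Average speed = (total path length)/(elapsed time); on a piecewise-linear x-t graph the path length is Σ|Δx|.
0–1 s: |Δx| = |-5 − -4| = 1 m
1–4 s: |Δx| = |-12 − -5| = 7 m
4–9 s: |Δx| = |-11 − -12| = 1 m
9–11 s: |Δx| = |9 − -11| = 20 m
Total path = 29 m; average speed = 29/11 = 29/11 m/s.

29/11 m/s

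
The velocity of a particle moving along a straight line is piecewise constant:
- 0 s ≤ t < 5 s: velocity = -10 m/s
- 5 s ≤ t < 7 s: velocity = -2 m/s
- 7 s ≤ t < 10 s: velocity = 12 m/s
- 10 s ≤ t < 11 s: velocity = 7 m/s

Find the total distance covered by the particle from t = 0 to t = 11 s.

Total distance travelled is ∫|v| dt — sum the magnitudes of each area piece.
0–5 s: |-10| × 5 = 50 m
5–7 s: |-2| × 2 = 4 m
7–10 s: |12| × 3 = 36 m
10–11 s: |7| × 1 = 7 m
Total distance = 97 m

97 m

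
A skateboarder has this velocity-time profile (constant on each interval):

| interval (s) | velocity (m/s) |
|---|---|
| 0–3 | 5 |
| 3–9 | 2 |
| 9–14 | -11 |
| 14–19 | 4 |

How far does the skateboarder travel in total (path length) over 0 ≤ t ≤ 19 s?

Distance (not displacement) is the total path length: add the absolute areas under v-t.
0–3 s: |5| × 3 = 15 m
3–9 s: |2| × 6 = 12 m
9–14 s: |-11| × 5 = 55 m
14–19 s: |4| × 5 = 20 m
Total distance = 102 m

102 m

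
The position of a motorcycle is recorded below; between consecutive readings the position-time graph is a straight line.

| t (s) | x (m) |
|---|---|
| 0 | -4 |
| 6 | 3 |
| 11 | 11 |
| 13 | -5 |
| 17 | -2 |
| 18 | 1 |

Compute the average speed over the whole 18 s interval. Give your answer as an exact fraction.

37/18 m/s

Average speed = (total path length)/(elapsed time); on a piecewise-linear x-t graph the path length is Σ|Δx|.
0–6 s: |Δx| = |3 − -4| = 7 m
6–11 s: |Δx| = |11 − 3| = 8 m
11–13 s: |Δx| = |-5 − 11| = 16 m
13–17 s: |Δx| = |-2 − -5| = 3 m
17–18 s: |Δx| = |1 − -2| = 3 m
Total path = 37 m; average speed = 37/18 = 37/18 m/s.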